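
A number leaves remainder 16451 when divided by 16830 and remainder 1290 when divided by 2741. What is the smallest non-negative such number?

Write x = 16451 + 16830·k. Then 16830·k ≡ 1290 − 16451 ≡ 1285 (mod 2741).
Need 16830⁻¹ mod 2741. Extended Euclid on (2741, 384):
2741 = 7×384 + 53
384 = 7×53 + 13
53 = 4×13 + 1
13 = 13×1 + 0
Back-substitute:
1 = 53 − 4·13
1 = −4·384 + 29·53
1 = 29·2741 − 207·384
16830⁻¹ ≡ 2534 (mod 2741), so k ≡ 2534·1285 ≡ 2623 (mod 2741).
x = 16451 + 16830·2623 = 44161541.

44161541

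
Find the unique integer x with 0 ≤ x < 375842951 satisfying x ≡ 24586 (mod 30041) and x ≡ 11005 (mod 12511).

Write x = 24586 + 30041·k. Then 30041·k ≡ 11005 − 24586 ≡ 11441 (mod 12511).
Need 30041⁻¹ mod 12511. Extended Euclid on (12511, 5019):
12511 = 2·5019 + 2473
5019 = 2·2473 + 73
2473 = 33·73 + 64
73 = 1·64 + 9
64 = 7·9 + 1
9 = 9·1 + 0
Back-substitute:
1 = 64 − 7·9
1 = −7·73 + 8·64
1 = 8·2473 − 271·73
1 = −271·5019 + 550·2473
1 = 550·12511 − 1371·5019
30041⁻¹ ≡ 11140 (mod 12511), so k ≡ 11140·11441 ≡ 3183 (mod 12511).
x = 24586 + 30041·3183 = 95645089.

95645089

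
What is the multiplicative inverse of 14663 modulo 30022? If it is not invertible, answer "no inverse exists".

gcd(30022, 14663) by repeated division:
30022 = 2*14663 + 696
14663 = 21*696 + 47
696 = 14*47 + 38
47 = 1*38 + 9
38 = 4*9 + 2
9 = 4*2 + 1
2 = 2*1 + 0
The gcd is 1. Working backward:
1 = 9 − 4·2
1 = −4·38 + 17·9
1 = 17·47 − 21·38
1 = −21·696 + 311·47
1 = 311·14663 − 6552·696
1 = −6552·30022 + 13415·14663
So 14663·13415 ≡ 1 (mod 30022).

13415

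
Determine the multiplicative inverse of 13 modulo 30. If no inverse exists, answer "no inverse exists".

7

Extended Euclidean algorithm:
30 = 2×13 + 4
13 = 3×4 + 1
4 = 4×1 + 0
gcd = 1, so the inverse exists. Back-substitute:
1 = 13 − 3·4
1 = −3·30 + 7·13
So 13·7 ≡ 1 (mod 30).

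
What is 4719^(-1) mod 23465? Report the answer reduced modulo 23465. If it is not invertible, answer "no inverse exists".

Compute gcd(4719, 23465):
23465 = 4·4719 + 4589
4719 = 1·4589 + 130
4589 = 35·130 + 39
130 = 3·39 + 13
39 = 3·13 + 0
Since gcd = 13 > 1, 4719 is not a unit mod 23465.

no inverse exists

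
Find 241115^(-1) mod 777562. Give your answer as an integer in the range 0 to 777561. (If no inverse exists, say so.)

228391

Extended Euclidean algorithm:
777562 = 3·241115 + 54217
241115 = 4·54217 + 24247
54217 = 2·24247 + 5723
24247 = 4·5723 + 1355
5723 = 4·1355 + 303
1355 = 4·303 + 143
303 = 2·143 + 17
143 = 8·17 + 7
17 = 2·7 + 3
7 = 2·3 + 1
3 = 3·1 + 0
The gcd is 1. Working backward:
1 = 7 − 2·3
1 = −2·17 + 5·7
1 = 5·143 − 42·17
1 = −42·303 + 89·143
1 = 89·1355 − 398·303
1 = −398·5723 + 1681·1355
1 = 1681·24247 − 7122·5723
1 = −7122·54217 + 15925·24247
1 = 15925·241115 − 70822·54217
1 = −70822·777562 + 228391·241115
So 241115·228391 ≡ 1 (mod 777562).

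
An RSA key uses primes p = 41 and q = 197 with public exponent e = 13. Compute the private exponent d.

φ(n) = (p−1)(q−1) = 40·196 = 7840.
Need d with 13·d ≡ 1 (mod 7840). Apply the extended Euclidean algorithm:
7840 = 603*13 + 1
13 = 13*1 + 0
Back-substitute:
1 = 7840 − 603·13
So 13·(-603) ≡ 1 (mod 7840), hence d ≡ -603 ≡ 7237 (mod 7840).

7237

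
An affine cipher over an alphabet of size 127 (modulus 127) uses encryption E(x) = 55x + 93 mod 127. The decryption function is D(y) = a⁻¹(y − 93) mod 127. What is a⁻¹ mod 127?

97

Apply the Euclidean algorithm to 127 and 55:
127 = 2·55 + 17
55 = 3·17 + 4
17 = 4·4 + 1
4 = 4·1 + 0
gcd = 1, so the inverse exists. Back-substitute:
1 = 17 − 4·4
1 = −4·55 + 13·17
1 = 13·127 − 30·55
So 55·(-30) ≡ 1 (mod 127), and -30 ≡ 97 (mod 127).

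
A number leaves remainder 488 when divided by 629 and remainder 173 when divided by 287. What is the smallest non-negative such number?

128175

Write x = 488 + 629·k. Then 629·k ≡ 173 − 488 ≡ 259 (mod 287).
Need 629⁻¹ mod 287. Extended Euclid on (287, 55):
287 = 5·55 + 12
55 = 4·12 + 7
12 = 1·7 + 5
7 = 1·5 + 2
5 = 2·2 + 1
2 = 2·1 + 0
Back-substitute:
1 = 5 − 2·2
1 = −2·7 + 3·5
1 = 3·12 − 5·7
1 = −5·55 + 23·12
1 = 23·287 − 120·55
629⁻¹ ≡ 167 (mod 287), so k ≡ 167·259 ≡ 203 (mod 287).
x = 488 + 629·203 = 128175.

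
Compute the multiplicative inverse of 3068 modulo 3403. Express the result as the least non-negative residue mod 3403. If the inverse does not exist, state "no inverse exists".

1798

Run Euclid on (3403, 3068):
3403 = 1×3068 + 335
3068 = 9×335 + 53
335 = 6×53 + 17
53 = 3×17 + 2
17 = 8×2 + 1
2 = 2×1 + 0
Since gcd(3068, 3403) = 1, back-substitute to write 1 as a combination:
1 = 17 − 8·2
1 = −8·53 + 25·17
1 = 25·335 − 158·53
1 = −158·3068 + 1447·335
1 = 1447·3403 − 1605·3068
Hence 3068⁻¹ ≡ -1605 ≡ 1798 (mod 3403).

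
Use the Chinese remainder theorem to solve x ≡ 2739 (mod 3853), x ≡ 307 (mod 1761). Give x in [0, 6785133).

Write x = 2739 + 3853·k. Then 3853·k ≡ 307 − 2739 ≡ 1090 (mod 1761).
Need 3853⁻¹ mod 1761. Extended Euclid on (1761, 331):
1761 = 5*331 + 106
331 = 3*106 + 13
106 = 8*13 + 2
13 = 6*2 + 1
2 = 2*1 + 0
Back-substitute:
1 = 13 − 6·2
1 = −6·106 + 49·13
1 = 49·331 − 153·106
1 = −153·1761 + 814·331
3853⁻¹ ≡ 814 (mod 1761), so k ≡ 814·1090 ≡ 1477 (mod 1761).
x = 2739 + 3853·1477 = 5693620.

5693620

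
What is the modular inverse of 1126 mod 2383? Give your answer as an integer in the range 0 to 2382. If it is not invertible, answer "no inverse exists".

764

Extended Euclidean algorithm:
2383 = 2×1126 + 131
1126 = 8×131 + 78
131 = 1×78 + 53
78 = 1×53 + 25
53 = 2×25 + 3
25 = 8×3 + 1
3 = 3×1 + 0
Since gcd(1126, 2383) = 1, back-substitute to write 1 as a combination:
1 = 25 − 8·3
1 = −8·53 + 17·25
1 = 17·78 − 25·53
1 = −25·131 + 42·78
1 = 42·1126 − 361·131
1 = −361·2383 + 764·1126
So 1126·764 ≡ 1 (mod 2383).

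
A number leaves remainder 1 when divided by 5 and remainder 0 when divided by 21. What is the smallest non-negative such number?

21

Write x = 1 + 5·k. Then 5·k ≡ 0 − 1 ≡ 20 (mod 21).
Need 5⁻¹ mod 21. Extended Euclid on (21, 5):
21 = 4*5 + 1
5 = 5*1 + 0
Back-substitute:
1 = 21 − 4·5
5⁻¹ ≡ 17 (mod 21), so k ≡ 17·20 ≡ 4 (mod 21).
x = 1 + 5·4 = 21.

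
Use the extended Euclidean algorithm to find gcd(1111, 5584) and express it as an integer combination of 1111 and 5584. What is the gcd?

Repeated division:
5584 = 5·1111 + 29
1111 = 38·29 + 9
29 = 3·9 + 2
9 = 4·2 + 1
2 = 2·1 + 0
gcd(1111, 5584) = 1.
Working backward:
1 = 9 − 4·2
1 = −4·29 + 13·9
1 = 13·1111 − 498·29
1 = −498·5584 + 2503·1111
So 1 = (-498)·5584 + (2503)·1111.

1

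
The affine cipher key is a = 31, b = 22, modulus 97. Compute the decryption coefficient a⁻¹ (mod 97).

Run Euclid on (97, 31):
97 = 3·31 + 4
31 = 7·4 + 3
4 = 1·3 + 1
3 = 3·1 + 0
Since gcd(31, 97) = 1, back-substitute to write 1 as a combination:
1 = 4 − 3
1 = −31 + 8·4
1 = 8·97 − 25·31
Thus 31·(-25) ≡ 1 (mod 97); reducing, -25 mod 97 = 72.

72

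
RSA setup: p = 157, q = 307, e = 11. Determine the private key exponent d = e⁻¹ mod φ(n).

φ(n) = (p−1)(q−1) = 156·306 = 47736.
Need d with 11·d ≡ 1 (mod 47736). Apply the extended Euclidean algorithm:
47736 = 4339×11 + 7
11 = 1×7 + 4
7 = 1×4 + 3
4 = 1×3 + 1
3 = 3×1 + 0
Back-substitute:
1 = 4 − 3
1 = −7 + 2·4
1 = 2·11 − 3·7
1 = −3·47736 + 13019·11
So 11·13019 ≡ 1 (mod 47736), hence d = 13019.

13019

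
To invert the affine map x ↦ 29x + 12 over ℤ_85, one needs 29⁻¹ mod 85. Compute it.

gcd(85, 29) by repeated division:
85 = 2·29 + 27
29 = 1·27 + 2
27 = 13·2 + 1
2 = 2·1 + 0
The gcd is 1. Working backward:
1 = 27 − 13·2
1 = −13·29 + 14·27
1 = 14·85 − 41·29
So 29·(-41) ≡ 1 (mod 85), and -41 ≡ 44 (mod 85).

44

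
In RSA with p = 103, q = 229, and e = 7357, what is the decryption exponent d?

φ(n) = (p−1)(q−1) = 102·228 = 23256.
Need d with 7357·d ≡ 1 (mod 23256). Apply the extended Euclidean algorithm:
23256 = 3×7357 + 1185
7357 = 6×1185 + 247
1185 = 4×247 + 197
247 = 1×197 + 50
197 = 3×50 + 47
50 = 1×47 + 3
47 = 15×3 + 2
3 = 1×2 + 1
2 = 2×1 + 0
Back-substitute:
1 = 3 − 2
1 = −47 + 16·3
1 = 16·50 − 17·47
1 = −17·197 + 67·50
1 = 67·247 − 84·197
1 = −84·1185 + 403·247
1 = 403·7357 − 2502·1185
1 = −2502·23256 + 7909·7357
So 7357·7909 ≡ 1 (mod 23256), hence d = 7909.

7909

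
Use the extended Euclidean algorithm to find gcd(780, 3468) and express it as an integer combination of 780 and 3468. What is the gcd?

12

Apply Euclid's algorithm to 3468 and 780:
3468 = 4*780 + 348
780 = 2*348 + 84
348 = 4*84 + 12
84 = 7*12 + 0
gcd(780, 3468) = 12.
Express as a combination:
12 = 348 − 4·84
12 = −4·780 + 9·348
12 = 9·3468 − 40·780
So 12 = (9)·3468 + (-40)·780.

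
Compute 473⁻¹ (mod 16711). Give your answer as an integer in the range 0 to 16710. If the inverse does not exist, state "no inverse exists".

gcd(16711, 473) by repeated division:
16711 = 35·473 + 156
473 = 3·156 + 5
156 = 31·5 + 1
5 = 5·1 + 0
Since gcd(473, 16711) = 1, back-substitute to write 1 as a combination:
1 = 156 − 31·5
1 = −31·473 + 94·156
1 = 94·16711 − 3321·473
Hence 473⁻¹ ≡ -3321 ≡ 13390 (mod 16711).

13390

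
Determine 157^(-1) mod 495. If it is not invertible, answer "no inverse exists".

gcd(495, 157) by repeated division:
495 = 3·157 + 24
157 = 6·24 + 13
24 = 1·13 + 11
13 = 1·11 + 2
11 = 5·2 + 1
2 = 2·1 + 0
gcd = 1, so the inverse exists. Back-substitute:
1 = 11 − 5·2
1 = −5·13 + 6·11
1 = 6·24 − 11·13
1 = −11·157 + 72·24
1 = 72·495 − 227·157
So 157·(-227) ≡ 1 (mod 495), and -227 ≡ 268 (mod 495).

268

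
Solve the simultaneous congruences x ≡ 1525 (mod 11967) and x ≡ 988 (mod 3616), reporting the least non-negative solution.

31319164

Write x = 1525 + 11967·k. Then 11967·k ≡ 988 − 1525 ≡ 3079 (mod 3616).
Need 11967⁻¹ mod 3616. Extended Euclid on (3616, 1119):
3616 = 3*1119 + 259
1119 = 4*259 + 83
259 = 3*83 + 10
83 = 8*10 + 3
10 = 3*3 + 1
3 = 3*1 + 0
Back-substitute:
1 = 10 − 3·3
1 = −3·83 + 25·10
1 = 25·259 − 78·83
1 = −78·1119 + 337·259
1 = 337·3616 − 1089·1119
11967⁻¹ ≡ 2527 (mod 3616), so k ≡ 2527·3079 ≡ 2617 (mod 3616).
x = 1525 + 11967·2617 = 31319164.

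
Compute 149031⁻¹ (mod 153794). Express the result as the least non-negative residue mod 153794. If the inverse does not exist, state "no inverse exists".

gcd(153794, 149031) by repeated division:
153794 = 1×149031 + 4763
149031 = 31×4763 + 1378
4763 = 3×1378 + 629
1378 = 2×629 + 120
629 = 5×120 + 29
120 = 4×29 + 4
29 = 7×4 + 1
4 = 4×1 + 0
Since gcd(149031, 153794) = 1, back-substitute to write 1 as a combination:
1 = 29 − 7·4
1 = −7·120 + 29·29
1 = 29·629 − 152·120
1 = −152·1378 + 333·629
1 = 333·4763 − 1151·1378
1 = −1151·149031 + 36014·4763
1 = 36014·153794 − 37165·149031
Hence 149031⁻¹ ≡ -37165 ≡ 116629 (mod 153794).

116629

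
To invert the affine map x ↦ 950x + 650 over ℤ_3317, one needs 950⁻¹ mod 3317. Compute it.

gcd(3317, 950) by repeated division:
3317 = 3*950 + 467
950 = 2*467 + 16
467 = 29*16 + 3
16 = 5*3 + 1
3 = 3*1 + 0
The gcd is 1. Working backward:
1 = 16 − 5·3
1 = −5·467 + 146·16
1 = 146·950 − 297·467
1 = −297·3317 + 1037·950
So 950·1037 ≡ 1 (mod 3317).

1037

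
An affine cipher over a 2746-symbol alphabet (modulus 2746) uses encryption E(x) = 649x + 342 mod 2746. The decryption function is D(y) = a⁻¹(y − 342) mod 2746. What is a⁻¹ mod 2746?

897

Run Euclid on (2746, 649):
2746 = 4*649 + 150
649 = 4*150 + 49
150 = 3*49 + 3
49 = 16*3 + 1
3 = 3*1 + 0
gcd = 1, so the inverse exists. Back-substitute:
1 = 49 − 16·3
1 = −16·150 + 49·49
1 = 49·649 − 212·150
1 = −212·2746 + 897·649
So 649·897 ≡ 1 (mod 2746).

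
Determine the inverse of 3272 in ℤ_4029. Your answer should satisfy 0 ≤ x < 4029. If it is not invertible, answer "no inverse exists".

Run Euclid on (4029, 3272):
4029 = 1*3272 + 757
3272 = 4*757 + 244
757 = 3*244 + 25
244 = 9*25 + 19
25 = 1*19 + 6
19 = 3*6 + 1
6 = 6*1 + 0
gcd = 1, so the inverse exists. Back-substitute:
1 = 19 − 3·6
1 = −3·25 + 4·19
1 = 4·244 − 39·25
1 = −39·757 + 121·244
1 = 121·3272 − 523·757
1 = −523·4029 + 644·3272
So 3272·644 ≡ 1 (mod 4029).

644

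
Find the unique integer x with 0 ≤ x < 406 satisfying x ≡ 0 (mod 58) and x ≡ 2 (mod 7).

58

Write x = 0 + 58·k. Then 58·k ≡ 2 − 0 ≡ 2 (mod 7).
Need 58⁻¹ mod 7. Extended Euclid on (7, 2):
7 = 3×2 + 1
2 = 2×1 + 0
Back-substitute:
1 = 7 − 3·2
58⁻¹ ≡ 4 (mod 7), so k ≡ 4·2 ≡ 1 (mod 7).
x = 0 + 58·1 = 58.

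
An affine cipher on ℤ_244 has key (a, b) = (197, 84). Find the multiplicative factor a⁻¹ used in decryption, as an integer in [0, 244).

Extended Euclidean algorithm:
244 = 1·197 + 47
197 = 4·47 + 9
47 = 5·9 + 2
9 = 4·2 + 1
2 = 2·1 + 0
gcd = 1, so the inverse exists. Back-substitute:
1 = 9 − 4·2
1 = −4·47 + 21·9
1 = 21·197 − 88·47
1 = −88·244 + 109·197
So 197·109 ≡ 1 (mod 244).

109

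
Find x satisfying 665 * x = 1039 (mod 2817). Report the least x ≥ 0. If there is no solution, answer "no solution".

First find gcd(665, 2817):
2817 = 4×665 + 157
665 = 4×157 + 37
157 = 4×37 + 9
37 = 4×9 + 1
9 = 9×1 + 0
gcd = 1, so a unique solution mod 2817 exists.
Back-substitute for the Bézout coefficients:
1 = 37 − 4·9
1 = −4·157 + 17·37
1 = 17·665 − 72·157
1 = −72·2817 + 305·665
So 665·(305) ≡ 1 (mod 2817), giving 665⁻¹ ≡ 305.
x ≡ 665⁻¹·1039 ≡ 305·1039 ≡ 1391 (mod 2817).

1391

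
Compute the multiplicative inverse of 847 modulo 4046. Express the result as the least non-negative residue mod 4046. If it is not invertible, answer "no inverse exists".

Euclidean algorithm on 4046, 847:
4046 = 4×847 + 658
847 = 1×658 + 189
658 = 3×189 + 91
189 = 2×91 + 7
91 = 13×7 + 0
Since gcd = 7 > 1, 847 is not a unit mod 4046.

no inverse exists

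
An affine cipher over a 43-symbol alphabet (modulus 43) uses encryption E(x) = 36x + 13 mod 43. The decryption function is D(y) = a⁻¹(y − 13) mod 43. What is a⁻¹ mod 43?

gcd(43, 36) by repeated division:
43 = 1·36 + 7
36 = 5·7 + 1
7 = 7·1 + 0
gcd = 1, so the inverse exists. Back-substitute:
1 = 36 − 5·7
1 = −5·43 + 6·36
So 36·6 ≡ 1 (mod 43).

6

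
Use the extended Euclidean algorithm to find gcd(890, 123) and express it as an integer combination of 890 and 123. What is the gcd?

1

Apply Euclid's algorithm to 890 and 123:
890 = 7×123 + 29
123 = 4×29 + 7
29 = 4×7 + 1
7 = 7×1 + 0
gcd(890, 123) = 1.
Back-substituting:
1 = 29 − 4·7
1 = −4·123 + 17·29
1 = 17·890 − 123·123
So 1 = (17)·890 + (-123)·123.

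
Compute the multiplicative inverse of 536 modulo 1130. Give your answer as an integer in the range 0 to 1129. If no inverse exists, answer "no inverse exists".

no inverse exists

Compute gcd(536, 1130):
1130 = 2×536 + 58
536 = 9×58 + 14
58 = 4×14 + 2
14 = 7×2 + 0
The gcd is 2, not 1, hence no inverse exists.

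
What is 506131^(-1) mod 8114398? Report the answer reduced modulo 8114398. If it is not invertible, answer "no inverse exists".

6098989

Apply the Euclidean algorithm to 8114398 and 506131:
8114398 = 16·506131 + 16302
506131 = 31·16302 + 769
16302 = 21·769 + 153
769 = 5·153 + 4
153 = 38·4 + 1
4 = 4·1 + 0
The gcd is 1. Working backward:
1 = 153 − 38·4
1 = −38·769 + 191·153
1 = 191·16302 − 4049·769
1 = −4049·506131 + 125710·16302
1 = 125710·8114398 − 2015409·506131
So 506131·(-2015409) ≡ 1 (mod 8114398), and -2015409 ≡ 6098989 (mod 8114398).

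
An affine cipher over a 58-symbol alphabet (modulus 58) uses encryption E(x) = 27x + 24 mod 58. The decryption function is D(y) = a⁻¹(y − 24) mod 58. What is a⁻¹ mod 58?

43

gcd(58, 27) by repeated division:
58 = 2×27 + 4
27 = 6×4 + 3
4 = 1×3 + 1
3 = 3×1 + 0
Since gcd(27, 58) = 1, back-substitute to write 1 as a combination:
1 = 4 − 3
1 = −27 + 7·4
1 = 7·58 − 15·27
Hence 27⁻¹ ≡ -15 ≡ 43 (mod 58).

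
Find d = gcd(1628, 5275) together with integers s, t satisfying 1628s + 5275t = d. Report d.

Repeated division:
5275 = 3·1628 + 391
1628 = 4·391 + 64
391 = 6·64 + 7
64 = 9·7 + 1
7 = 7·1 + 0
gcd(1628, 5275) = 1.
Express as a combination:
1 = 64 − 9·7
1 = −9·391 + 55·64
1 = 55·1628 − 229·391
1 = −229·5275 + 742·1628
So 1 = (-229)·5275 + (742)·1628.

1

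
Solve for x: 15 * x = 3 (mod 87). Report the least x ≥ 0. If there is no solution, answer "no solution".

First find gcd(15, 87):
87 = 5*15 + 12
15 = 1*12 + 3
12 = 4*3 + 0
gcd = 3 and 3 | 3, so solutions exist. Divide through by 3: 5x ≡ 1 (mod 29).
Now find 5⁻¹ mod 29:
29 = 5×5 + 4
5 = 1×4 + 1
4 = 4×1 + 0
Back-substitute:
1 = 5 − 4
1 = −29 + 6·5
So 5⁻¹ ≡ 6 (mod 29).
Then x ≡ 6·1 ≡ 6 (mod 29); the smallest non-negative solution is x = 6.

6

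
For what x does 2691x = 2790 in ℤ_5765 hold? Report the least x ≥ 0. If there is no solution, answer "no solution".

4185

First find gcd(2691, 5765):
5765 = 2*2691 + 383
2691 = 7*383 + 10
383 = 38*10 + 3
10 = 3*3 + 1
3 = 3*1 + 0
gcd = 1, so a unique solution mod 5765 exists.
Back-substitute for the Bézout coefficients:
1 = 10 − 3·3
1 = −3·383 + 115·10
1 = 115·2691 − 808·383
1 = −808·5765 + 1731·2691
So 2691·(1731) ≡ 1 (mod 5765), giving 2691⁻¹ ≡ 1731.
x ≡ 2691⁻¹·2790 ≡ 1731·2790 ≡ 4185 (mod 5765).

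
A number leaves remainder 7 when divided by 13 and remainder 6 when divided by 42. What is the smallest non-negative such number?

Write x = 7 + 13·k. Then 13·k ≡ 6 − 7 ≡ 41 (mod 42).
Need 13⁻¹ mod 42. Extended Euclid on (42, 13):
42 = 3×13 + 3
13 = 4×3 + 1
3 = 3×1 + 0
Back-substitute:
1 = 13 − 4·3
1 = −4·42 + 13·13
13⁻¹ ≡ 13 (mod 42), so k ≡ 13·41 ≡ 29 (mod 42).
x = 7 + 13·29 = 384.

384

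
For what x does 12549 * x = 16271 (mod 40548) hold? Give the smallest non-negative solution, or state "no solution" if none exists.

gcd(12549, 40548):
40548 = 3×12549 + 2901
12549 = 4×2901 + 945
2901 = 3×945 + 66
945 = 14×66 + 21
66 = 3×21 + 3
21 = 7×3 + 0
gcd = 3, but 3 ∤ 16271, so the congruence has no solution.

no solution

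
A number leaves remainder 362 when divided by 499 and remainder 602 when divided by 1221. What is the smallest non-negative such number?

Write x = 362 + 499·k. Then 499·k ≡ 602 − 362 ≡ 240 (mod 1221).
Need 499⁻¹ mod 1221. Extended Euclid on (1221, 499):
1221 = 2·499 + 223
499 = 2·223 + 53
223 = 4·53 + 11
53 = 4·11 + 9
11 = 1·9 + 2
9 = 4·2 + 1
2 = 2·1 + 0
Back-substitute:
1 = 9 − 4·2
1 = −4·11 + 5·9
1 = 5·53 − 24·11
1 = −24·223 + 101·53
1 = 101·499 − 226·223
1 = −226·1221 + 553·499
499⁻¹ ≡ 553 (mod 1221), so k ≡ 553·240 ≡ 852 (mod 1221).
x = 362 + 499·852 = 425510.

425510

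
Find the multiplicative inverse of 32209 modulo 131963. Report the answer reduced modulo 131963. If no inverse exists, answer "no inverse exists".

29372

Run Euclid on (131963, 32209):
131963 = 4·32209 + 3127
32209 = 10·3127 + 939
3127 = 3·939 + 310
939 = 3·310 + 9
310 = 34·9 + 4
9 = 2·4 + 1
4 = 4·1 + 0
The gcd is 1. Working backward:
1 = 9 − 2·4
1 = −2·310 + 69·9
1 = 69·939 − 209·310
1 = −209·3127 + 696·939
1 = 696·32209 − 7169·3127
1 = −7169·131963 + 29372·32209
So 32209·29372 ≡ 1 (mod 131963).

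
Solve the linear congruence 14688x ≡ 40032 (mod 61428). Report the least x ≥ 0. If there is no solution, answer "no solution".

4118

First find gcd(14688, 61428):
61428 = 4×14688 + 2676
14688 = 5×2676 + 1308
2676 = 2×1308 + 60
1308 = 21×60 + 48
60 = 1×48 + 12
48 = 4×12 + 0
gcd = 12 and 12 | 40032, so solutions exist. Divide through by 12: 1224x ≡ 3336 (mod 5119).
Now find 1224⁻¹ mod 5119:
5119 = 4*1224 + 223
1224 = 5*223 + 109
223 = 2*109 + 5
109 = 21*5 + 4
5 = 1*4 + 1
4 = 4*1 + 0
Back-substitute:
1 = 5 − 4
1 = −109 + 22·5
1 = 22·223 − 45·109
1 = −45·1224 + 247·223
1 = 247·5119 − 1033·1224
So 1224·(-1033) ≡ 1 (mod 5119), i.e. 1224⁻¹ ≡ 4086.
Then x ≡ 4086·3336 ≡ 4118 (mod 5119); the smallest non-negative solution is x = 4118.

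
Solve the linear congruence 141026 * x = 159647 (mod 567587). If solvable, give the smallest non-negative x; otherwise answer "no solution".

274240

First find gcd(141026, 567587):
567587 = 4*141026 + 3483
141026 = 40*3483 + 1706
3483 = 2*1706 + 71
1706 = 24*71 + 2
71 = 35*2 + 1
2 = 2*1 + 0
gcd = 1, so a unique solution mod 567587 exists.
Back-substitute for the Bézout coefficients:
1 = 71 − 35·2
1 = −35·1706 + 841·71
1 = 841·3483 − 1717·1706
1 = −1717·141026 + 69521·3483
1 = 69521·567587 − 279801·141026
So 141026·(-279801) ≡ 1 (mod 567587), giving 141026⁻¹ ≡ 287786.
x ≡ 141026⁻¹·159647 ≡ 287786·159647 ≡ 274240 (mod 567587).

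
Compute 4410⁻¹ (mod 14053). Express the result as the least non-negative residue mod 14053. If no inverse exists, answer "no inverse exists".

6574

Run Euclid on (14053, 4410):
14053 = 3*4410 + 823
4410 = 5*823 + 295
823 = 2*295 + 233
295 = 1*233 + 62
233 = 3*62 + 47
62 = 1*47 + 15
47 = 3*15 + 2
15 = 7*2 + 1
2 = 2*1 + 0
gcd = 1, so the inverse exists. Back-substitute:
1 = 15 − 7·2
1 = −7·47 + 22·15
1 = 22·62 − 29·47
1 = −29·233 + 109·62
1 = 109·295 − 138·233
1 = −138·823 + 385·295
1 = 385·4410 − 2063·823
1 = −2063·14053 + 6574·4410
So 4410·6574 ≡ 1 (mod 14053).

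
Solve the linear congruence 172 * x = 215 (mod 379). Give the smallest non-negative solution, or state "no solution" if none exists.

96

First find gcd(172, 379):
379 = 2·172 + 35
172 = 4·35 + 32
35 = 1·32 + 3
32 = 10·3 + 2
3 = 1·2 + 1
2 = 2·1 + 0
gcd = 1, so a unique solution mod 379 exists.
Back-substitute for the Bézout coefficients:
1 = 3 − 2
1 = −32 + 11·3
1 = 11·35 − 12·32
1 = −12·172 + 59·35
1 = 59·379 − 130·172
So 172·(-130) ≡ 1 (mod 379), giving 172⁻¹ ≡ 249.
x ≡ 172⁻¹·215 ≡ 249·215 ≡ 96 (mod 379).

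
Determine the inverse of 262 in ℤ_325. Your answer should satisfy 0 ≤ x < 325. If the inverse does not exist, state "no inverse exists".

Run Euclid on (325, 262):
325 = 1×262 + 63
262 = 4×63 + 10
63 = 6×10 + 3
10 = 3×3 + 1
3 = 3×1 + 0
gcd = 1, so the inverse exists. Back-substitute:
1 = 10 − 3·3
1 = −3·63 + 19·10
1 = 19·262 − 79·63
1 = −79·325 + 98·262
So 262·98 ≡ 1 (mod 325).

98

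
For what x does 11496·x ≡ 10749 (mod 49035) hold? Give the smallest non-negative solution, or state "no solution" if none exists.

First find gcd(11496, 49035):
49035 = 4*11496 + 3051
11496 = 3*3051 + 2343
3051 = 1*2343 + 708
2343 = 3*708 + 219
708 = 3*219 + 51
219 = 4*51 + 15
51 = 3*15 + 6
15 = 2*6 + 3
6 = 2*3 + 0
gcd = 3 and 3 | 10749, so solutions exist. Divide through by 3: 3832x ≡ 3583 (mod 16345).
Now find 3832⁻¹ mod 16345:
16345 = 4*3832 + 1017
3832 = 3*1017 + 781
1017 = 1*781 + 236
781 = 3*236 + 73
236 = 3*73 + 17
73 = 4*17 + 5
17 = 3*5 + 2
5 = 2*2 + 1
2 = 2*1 + 0
Back-substitute:
1 = 5 − 2·2
1 = −2·17 + 7·5
1 = 7·73 − 30·17
1 = −30·236 + 97·73
1 = 97·781 − 321·236
1 = −321·1017 + 418·781
1 = 418·3832 − 1575·1017
1 = −1575·16345 + 6718·3832
So 3832⁻¹ ≡ 6718 (mod 16345).
Then x ≡ 6718·3583 ≡ 10754 (mod 16345); the smallest non-negative solution is x = 10754.

10754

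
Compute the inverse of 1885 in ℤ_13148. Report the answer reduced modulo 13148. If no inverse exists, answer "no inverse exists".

Run Euclid on (13148, 1885):
13148 = 6·1885 + 1838
1885 = 1·1838 + 47
1838 = 39·47 + 5
47 = 9·5 + 2
5 = 2·2 + 1
2 = 2·1 + 0
gcd = 1, so the inverse exists. Back-substitute:
1 = 5 − 2·2
1 = −2·47 + 19·5
1 = 19·1838 − 743·47
1 = −743·1885 + 762·1838
1 = 762·13148 − 5315·1885
Hence 1885⁻¹ ≡ -5315 ≡ 7833 (mod 13148).

7833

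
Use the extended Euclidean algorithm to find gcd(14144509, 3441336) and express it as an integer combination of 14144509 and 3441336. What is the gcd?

Euclidean algorithm:
14144509 = 4·3441336 + 379165
3441336 = 9·379165 + 28851
379165 = 13·28851 + 4102
28851 = 7·4102 + 137
4102 = 29·137 + 129
137 = 1·129 + 8
129 = 16·8 + 1
8 = 8·1 + 0
gcd(14144509, 3441336) = 1.
Working backward:
1 = 129 − 16·8
1 = −16·137 + 17·129
1 = 17·4102 − 509·137
1 = −509·28851 + 3580·4102
1 = 3580·379165 − 47049·28851
1 = −47049·3441336 + 427021·379165
1 = 427021·14144509 − 1755133·3441336
So 1 = (427021)·14144509 + (-1755133)·3441336.

1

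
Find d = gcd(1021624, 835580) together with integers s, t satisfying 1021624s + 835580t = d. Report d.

4

Apply Euclid's algorithm to 1021624 and 835580:
1021624 = 1×835580 + 186044
835580 = 4×186044 + 91404
186044 = 2×91404 + 3236
91404 = 28×3236 + 796
3236 = 4×796 + 52
796 = 15×52 + 16
52 = 3×16 + 4
16 = 4×4 + 0
gcd(1021624, 835580) = 4.
Express as a combination:
4 = 52 − 3·16
4 = −3·796 + 46·52
4 = 46·3236 − 187·796
4 = −187·91404 + 5282·3236
4 = 5282·186044 − 10751·91404
4 = −10751·835580 + 48286·186044
4 = 48286·1021624 − 59037·835580
So 4 = (48286)·1021624 + (-59037)·835580.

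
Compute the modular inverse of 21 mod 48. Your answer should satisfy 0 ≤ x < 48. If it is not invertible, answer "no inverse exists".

no inverse exists

Euclidean algorithm on 48, 21:
48 = 2×21 + 6
21 = 3×6 + 3
6 = 2×3 + 0
The gcd is 3, not 1, hence no inverse exists.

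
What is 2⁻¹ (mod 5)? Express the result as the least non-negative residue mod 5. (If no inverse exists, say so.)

3

Run Euclid on (5, 2):
5 = 2*2 + 1
2 = 2*1 + 0
Since gcd(2, 5) = 1, back-substitute to write 1 as a combination:
1 = 5 − 2·2
So 2·(-2) ≡ 1 (mod 5), and -2 ≡ 3 (mod 5).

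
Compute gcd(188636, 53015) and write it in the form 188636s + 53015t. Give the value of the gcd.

Repeated division:
188636 = 3·53015 + 29591
53015 = 1·29591 + 23424
29591 = 1·23424 + 6167
23424 = 3·6167 + 4923
6167 = 1·4923 + 1244
4923 = 3·1244 + 1191
1244 = 1·1191 + 53
1191 = 22·53 + 25
53 = 2·25 + 3
25 = 8·3 + 1
3 = 3·1 + 0
gcd(188636, 53015) = 1.
Working backward:
1 = 25 − 8·3
1 = −8·53 + 17·25
1 = 17·1191 − 382·53
1 = −382·1244 + 399·1191
1 = 399·4923 − 1579·1244
1 = −1579·6167 + 1978·4923
1 = 1978·23424 − 7513·6167
1 = −7513·29591 + 9491·23424
1 = 9491·53015 − 17004·29591
1 = −17004·188636 + 60503·53015
So 1 = (-17004)·188636 + (60503)·53015.

1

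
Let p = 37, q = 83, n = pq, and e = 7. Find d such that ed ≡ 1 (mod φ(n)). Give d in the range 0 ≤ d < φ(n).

1687

φ(n) = (p−1)(q−1) = 36·82 = 2952.
Need d with 7·d ≡ 1 (mod 2952). Apply the extended Euclidean algorithm:
2952 = 421*7 + 5
7 = 1*5 + 2
5 = 2*2 + 1
2 = 2*1 + 0
Back-substitute:
1 = 5 − 2·2
1 = −2·7 + 3·5
1 = 3·2952 − 1265·7
So 7·(-1265) ≡ 1 (mod 2952), hence d ≡ -1265 ≡ 1687 (mod 2952).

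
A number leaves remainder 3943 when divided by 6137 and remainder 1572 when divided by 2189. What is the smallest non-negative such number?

8816675

Write x = 3943 + 6137·k. Then 6137·k ≡ 1572 − 3943 ≡ 2007 (mod 2189).
Need 6137⁻¹ mod 2189. Extended Euclid on (2189, 1759):
2189 = 1*1759 + 430
1759 = 4*430 + 39
430 = 11*39 + 1
39 = 39*1 + 0
Back-substitute:
1 = 430 − 11·39
1 = −11·1759 + 45·430
1 = 45·2189 − 56·1759
6137⁻¹ ≡ 2133 (mod 2189), so k ≡ 2133·2007 ≡ 1436 (mod 2189).
x = 3943 + 6137·1436 = 8816675.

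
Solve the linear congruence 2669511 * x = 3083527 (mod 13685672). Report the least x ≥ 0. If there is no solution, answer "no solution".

no solution

gcd(2669511, 13685672):
13685672 = 5·2669511 + 338117
2669511 = 7·338117 + 302692
338117 = 1·302692 + 35425
302692 = 8·35425 + 19292
35425 = 1·19292 + 16133
19292 = 1·16133 + 3159
16133 = 5·3159 + 338
3159 = 9·338 + 117
338 = 2·117 + 104
117 = 1·104 + 13
104 = 8·13 + 0
gcd = 13, but 13 ∤ 3083527, so the congruence has no solution.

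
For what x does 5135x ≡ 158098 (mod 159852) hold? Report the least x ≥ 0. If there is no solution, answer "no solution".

5354

First find gcd(5135, 159852):
159852 = 31*5135 + 667
5135 = 7*667 + 466
667 = 1*466 + 201
466 = 2*201 + 64
201 = 3*64 + 9
64 = 7*9 + 1
9 = 9*1 + 0
gcd = 1, so a unique solution mod 159852 exists.
Back-substitute for the Bézout coefficients:
1 = 64 − 7·9
1 = −7·201 + 22·64
1 = 22·466 − 51·201
1 = −51·667 + 73·466
1 = 73·5135 − 562·667
1 = −562·159852 + 17495·5135
So 5135·(17495) ≡ 1 (mod 159852), giving 5135⁻¹ ≡ 17495.
x ≡ 5135⁻¹·158098 ≡ 17495·158098 ≡ 5354 (mod 159852).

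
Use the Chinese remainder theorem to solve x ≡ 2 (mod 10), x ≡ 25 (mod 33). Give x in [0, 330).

322

Write x = 2 + 10·k. Then 10·k ≡ 25 − 2 ≡ 23 (mod 33).
Need 10⁻¹ mod 33. Extended Euclid on (33, 10):
33 = 3*10 + 3
10 = 3*3 + 1
3 = 3*1 + 0
Back-substitute:
1 = 10 − 3·3
1 = −3·33 + 10·10
10⁻¹ ≡ 10 (mod 33), so k ≡ 10·23 ≡ 32 (mod 33).
x = 2 + 10·32 = 322.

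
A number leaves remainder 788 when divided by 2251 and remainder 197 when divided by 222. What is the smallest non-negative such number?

264155

Write x = 788 + 2251·k. Then 2251·k ≡ 197 − 788 ≡ 75 (mod 222).
Need 2251⁻¹ mod 222. Extended Euclid on (222, 31):
222 = 7*31 + 5
31 = 6*5 + 1
5 = 5*1 + 0
Back-substitute:
1 = 31 − 6·5
1 = −6·222 + 43·31
2251⁻¹ ≡ 43 (mod 222), so k ≡ 43·75 ≡ 117 (mod 222).
x = 788 + 2251·117 = 264155.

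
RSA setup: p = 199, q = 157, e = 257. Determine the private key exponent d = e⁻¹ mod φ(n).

10937

φ(n) = (p−1)(q−1) = 198·156 = 30888.
Need d with 257·d ≡ 1 (mod 30888). Apply the extended Euclidean algorithm:
30888 = 120*257 + 48
257 = 5*48 + 17
48 = 2*17 + 14
17 = 1*14 + 3
14 = 4*3 + 2
3 = 1*2 + 1
2 = 2*1 + 0
Back-substitute:
1 = 3 − 2
1 = −14 + 5·3
1 = 5·17 − 6·14
1 = −6·48 + 17·17
1 = 17·257 − 91·48
1 = −91·30888 + 10937·257
So 257·10937 ≡ 1 (mod 30888), hence d = 10937.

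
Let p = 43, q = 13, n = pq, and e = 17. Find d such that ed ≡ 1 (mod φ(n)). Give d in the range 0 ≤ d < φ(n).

89

φ(n) = (p−1)(q−1) = 42·12 = 504.
Need d with 17·d ≡ 1 (mod 504). Apply the extended Euclidean algorithm:
504 = 29*17 + 11
17 = 1*11 + 6
11 = 1*6 + 5
6 = 1*5 + 1
5 = 5*1 + 0
Back-substitute:
1 = 6 − 5
1 = −11 + 2·6
1 = 2·17 − 3·11
1 = −3·504 + 89·17
So 17·89 ≡ 1 (mod 504), hence d = 89.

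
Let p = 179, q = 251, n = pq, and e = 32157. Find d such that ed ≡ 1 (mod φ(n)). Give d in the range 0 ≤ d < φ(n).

φ(n) = (p−1)(q−1) = 178·250 = 44500.
Need d with 32157·d ≡ 1 (mod 44500). Apply the extended Euclidean algorithm:
44500 = 1×32157 + 12343
32157 = 2×12343 + 7471
12343 = 1×7471 + 4872
7471 = 1×4872 + 2599
4872 = 1×2599 + 2273
2599 = 1×2273 + 326
2273 = 6×326 + 317
326 = 1×317 + 9
317 = 35×9 + 2
9 = 4×2 + 1
2 = 2×1 + 0
Back-substitute:
1 = 9 − 4·2
1 = −4·317 + 141·9
1 = 141·326 − 145·317
1 = −145·2273 + 1011·326
1 = 1011·2599 − 1156·2273
1 = −1156·4872 + 2167·2599
1 = 2167·7471 − 3323·4872
1 = −3323·12343 + 5490·7471
1 = 5490·32157 − 14303·12343
1 = −14303·44500 + 19793·32157
So 32157·19793 ≡ 1 (mod 44500), hence d = 19793.

19793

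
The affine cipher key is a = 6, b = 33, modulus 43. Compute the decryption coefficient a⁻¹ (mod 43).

36

Extended Euclidean algorithm:
43 = 7*6 + 1
6 = 6*1 + 0
gcd = 1, so the inverse exists. Back-substitute:
1 = 43 − 7·6
So 6·(-7) ≡ 1 (mod 43), and -7 ≡ 36 (mod 43).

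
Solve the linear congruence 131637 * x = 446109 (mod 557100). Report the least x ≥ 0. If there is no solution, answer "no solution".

First find gcd(131637, 557100):
557100 = 4·131637 + 30552
131637 = 4·30552 + 9429
30552 = 3·9429 + 2265
9429 = 4·2265 + 369
2265 = 6·369 + 51
369 = 7·51 + 12
51 = 4·12 + 3
12 = 4·3 + 0
gcd = 3 and 3 | 446109, so solutions exist. Divide through by 3: 43879x ≡ 148703 (mod 185700).
Now find 43879⁻¹ mod 185700:
185700 = 4·43879 + 10184
43879 = 4·10184 + 3143
10184 = 3·3143 + 755
3143 = 4·755 + 123
755 = 6·123 + 17
123 = 7·17 + 4
17 = 4·4 + 1
4 = 4·1 + 0
Back-substitute:
1 = 17 − 4·4
1 = −4·123 + 29·17
1 = 29·755 − 178·123
1 = −178·3143 + 741·755
1 = 741·10184 − 2401·3143
1 = −2401·43879 + 10345·10184
1 = 10345·185700 − 43781·43879
So 43879·(-43781) ≡ 1 (mod 185700), i.e. 43879⁻¹ ≡ 141919.
Then x ≡ 141919·148703 ≡ 90257 (mod 185700); the smallest non-negative solution is x = 90257.

90257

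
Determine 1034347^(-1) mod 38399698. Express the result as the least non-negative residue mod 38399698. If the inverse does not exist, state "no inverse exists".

26365951

Apply the Euclidean algorithm to 38399698 and 1034347:
38399698 = 37*1034347 + 128859
1034347 = 8*128859 + 3475
128859 = 37*3475 + 284
3475 = 12*284 + 67
284 = 4*67 + 16
67 = 4*16 + 3
16 = 5*3 + 1
3 = 3*1 + 0
gcd = 1, so the inverse exists. Back-substitute:
1 = 16 − 5·3
1 = −5·67 + 21·16
1 = 21·284 − 89·67
1 = −89·3475 + 1089·284
1 = 1089·128859 − 40382·3475
1 = −40382·1034347 + 324145·128859
1 = 324145·38399698 − 12033747·1034347
Thus 1034347·(-12033747) ≡ 1 (mod 38399698); reducing, -12033747 mod 38399698 = 26365951.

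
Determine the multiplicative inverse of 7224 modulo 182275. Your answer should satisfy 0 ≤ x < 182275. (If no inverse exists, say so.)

Apply the Euclidean algorithm to 182275 and 7224:
182275 = 25*7224 + 1675
7224 = 4*1675 + 524
1675 = 3*524 + 103
524 = 5*103 + 9
103 = 11*9 + 4
9 = 2*4 + 1
4 = 4*1 + 0
gcd = 1, so the inverse exists. Back-substitute:
1 = 9 − 2·4
1 = −2·103 + 23·9
1 = 23·524 − 117·103
1 = −117·1675 + 374·524
1 = 374·7224 − 1613·1675
1 = −1613·182275 + 40699·7224
So 7224·40699 ≡ 1 (mod 182275).

40699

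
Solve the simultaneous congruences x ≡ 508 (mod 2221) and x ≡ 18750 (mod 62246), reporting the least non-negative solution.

9044420

Write x = 508 + 2221·k. Then 2221·k ≡ 18750 − 508 ≡ 18242 (mod 62246).
Need 2221⁻¹ mod 62246. Extended Euclid on (62246, 2221):
62246 = 28*2221 + 58
2221 = 38*58 + 17
58 = 3*17 + 7
17 = 2*7 + 3
7 = 2*3 + 1
3 = 3*1 + 0
Back-substitute:
1 = 7 − 2·3
1 = −2·17 + 5·7
1 = 5·58 − 17·17
1 = −17·2221 + 651·58
1 = 651·62246 − 18245·2221
2221⁻¹ ≡ 44001 (mod 62246), so k ≡ 44001·18242 ≡ 4072 (mod 62246).
x = 508 + 2221·4072 = 9044420.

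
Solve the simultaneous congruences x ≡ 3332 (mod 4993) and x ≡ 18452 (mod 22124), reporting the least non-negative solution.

Write x = 3332 + 4993·k. Then 4993·k ≡ 18452 − 3332 ≡ 15120 (mod 22124).
Need 4993⁻¹ mod 22124. Extended Euclid on (22124, 4993):
22124 = 4·4993 + 2152
4993 = 2·2152 + 689
2152 = 3·689 + 85
689 = 8·85 + 9
85 = 9·9 + 4
9 = 2·4 + 1
4 = 4·1 + 0
Back-substitute:
1 = 9 − 2·4
1 = −2·85 + 19·9
1 = 19·689 − 154·85
1 = −154·2152 + 481·689
1 = 481·4993 − 1116·2152
1 = −1116·22124 + 4945·4993
4993⁻¹ ≡ 4945 (mod 22124), so k ≡ 4945·15120 ≡ 11404 (mod 22124).
x = 3332 + 4993·11404 = 56943504.

56943504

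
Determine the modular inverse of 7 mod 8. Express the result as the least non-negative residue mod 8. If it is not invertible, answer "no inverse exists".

gcd(8, 7) by repeated division:
8 = 1*7 + 1
7 = 7*1 + 0
The gcd is 1. Working backward:
1 = 8 − 7
Thus 7·(-1) ≡ 1 (mod 8); reducing, -1 mod 8 = 7.

7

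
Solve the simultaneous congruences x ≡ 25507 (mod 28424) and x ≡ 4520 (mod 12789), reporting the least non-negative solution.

204308795

Write x = 25507 + 28424·k. Then 28424·k ≡ 4520 − 25507 ≡ 4591 (mod 12789).
Need 28424⁻¹ mod 12789. Extended Euclid on (12789, 2846):
12789 = 4·2846 + 1405
2846 = 2·1405 + 36
1405 = 39·36 + 1
36 = 36·1 + 0
Back-substitute:
1 = 1405 − 39·36
1 = −39·2846 + 79·1405
1 = 79·12789 − 355·2846
28424⁻¹ ≡ 12434 (mod 12789), so k ≡ 12434·4591 ≡ 7187 (mod 12789).
x = 25507 + 28424·7187 = 204308795.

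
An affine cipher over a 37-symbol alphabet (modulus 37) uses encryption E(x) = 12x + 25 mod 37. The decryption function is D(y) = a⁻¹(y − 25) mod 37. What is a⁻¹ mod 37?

34

Extended Euclidean algorithm:
37 = 3·12 + 1
12 = 12·1 + 0
Since gcd(12, 37) = 1, back-substitute to write 1 as a combination:
1 = 37 − 3·12
Thus 12·(-3) ≡ 1 (mod 37); reducing, -3 mod 37 = 34.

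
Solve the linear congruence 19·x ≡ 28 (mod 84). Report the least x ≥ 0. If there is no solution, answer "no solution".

First find gcd(19, 84):
84 = 4·19 + 8
19 = 2·8 + 3
8 = 2·3 + 2
3 = 1·2 + 1
2 = 2·1 + 0
gcd = 1, so a unique solution mod 84 exists.
Back-substitute for the Bézout coefficients:
1 = 3 − 2
1 = −8 + 3·3
1 = 3·19 − 7·8
1 = −7·84 + 31·19
So 19·(31) ≡ 1 (mod 84), giving 19⁻¹ ≡ 31.
x ≡ 19⁻¹·28 ≡ 31·28 ≡ 28 (mod 84).

28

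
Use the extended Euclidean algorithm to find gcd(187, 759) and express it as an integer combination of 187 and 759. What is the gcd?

Euclidean algorithm:
759 = 4·187 + 11
187 = 17·11 + 0
gcd(187, 759) = 11.
Working backward:
11 = 759 − 4·187
So 11 = (1)·759 + (-4)·187.

11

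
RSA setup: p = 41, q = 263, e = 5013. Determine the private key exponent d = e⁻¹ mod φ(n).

5517

φ(n) = (p−1)(q−1) = 40·262 = 10480.
Need d with 5013·d ≡ 1 (mod 10480). Apply the extended Euclidean algorithm:
10480 = 2×5013 + 454
5013 = 11×454 + 19
454 = 23×19 + 17
19 = 1×17 + 2
17 = 8×2 + 1
2 = 2×1 + 0
Back-substitute:
1 = 17 − 8·2
1 = −8·19 + 9·17
1 = 9·454 − 215·19
1 = −215·5013 + 2374·454
1 = 2374·10480 − 4963·5013
So 5013·(-4963) ≡ 1 (mod 10480), hence d ≡ -4963 ≡ 5517 (mod 10480).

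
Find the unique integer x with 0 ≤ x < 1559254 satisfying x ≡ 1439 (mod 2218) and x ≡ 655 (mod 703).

214367

Write x = 1439 + 2218·k. Then 2218·k ≡ 655 − 1439 ≡ 622 (mod 703).
Need 2218⁻¹ mod 703. Extended Euclid on (703, 109):
703 = 6×109 + 49
109 = 2×49 + 11
49 = 4×11 + 5
11 = 2×5 + 1
5 = 5×1 + 0
Back-substitute:
1 = 11 − 2·5
1 = −2·49 + 9·11
1 = 9·109 − 20·49
1 = −20·703 + 129·109
2218⁻¹ ≡ 129 (mod 703), so k ≡ 129·622 ≡ 96 (mod 703).
x = 1439 + 2218·96 = 214367.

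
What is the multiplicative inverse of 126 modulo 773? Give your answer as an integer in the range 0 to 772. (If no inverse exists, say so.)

Apply the Euclidean algorithm to 773 and 126:
773 = 6×126 + 17
126 = 7×17 + 7
17 = 2×7 + 3
7 = 2×3 + 1
3 = 3×1 + 0
Since gcd(126, 773) = 1, back-substitute to write 1 as a combination:
1 = 7 − 2·3
1 = −2·17 + 5·7
1 = 5·126 − 37·17
1 = −37·773 + 227·126
So 126·227 ≡ 1 (mod 773).

227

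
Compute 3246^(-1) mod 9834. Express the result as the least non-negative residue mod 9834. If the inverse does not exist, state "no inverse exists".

no inverse exists

Euclidean algorithm on 9834, 3246:
9834 = 3×3246 + 96
3246 = 33×96 + 78
96 = 1×78 + 18
78 = 4×18 + 6
18 = 3×6 + 0
Since gcd = 6 > 1, 3246 is not a unit mod 9834.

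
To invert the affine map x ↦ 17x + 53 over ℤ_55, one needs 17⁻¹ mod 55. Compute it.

Extended Euclidean algorithm:
55 = 3×17 + 4
17 = 4×4 + 1
4 = 4×1 + 0
The gcd is 1. Working backward:
1 = 17 − 4·4
1 = −4·55 + 13·17
So 17·13 ≡ 1 (mod 55).

13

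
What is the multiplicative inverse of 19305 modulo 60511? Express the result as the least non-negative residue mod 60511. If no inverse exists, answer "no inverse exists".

no inverse exists

Euclidean algorithm on 60511, 19305:
60511 = 3*19305 + 2596
19305 = 7*2596 + 1133
2596 = 2*1133 + 330
1133 = 3*330 + 143
330 = 2*143 + 44
143 = 3*44 + 11
44 = 4*11 + 0
Since gcd = 11 > 1, 19305 is not a unit mod 60511.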